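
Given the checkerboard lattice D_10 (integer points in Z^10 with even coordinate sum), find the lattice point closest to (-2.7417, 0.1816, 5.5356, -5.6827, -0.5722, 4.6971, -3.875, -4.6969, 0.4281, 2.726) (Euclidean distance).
(-3, 0, 5, -6, -1, 5, -4, -5, 0, 3)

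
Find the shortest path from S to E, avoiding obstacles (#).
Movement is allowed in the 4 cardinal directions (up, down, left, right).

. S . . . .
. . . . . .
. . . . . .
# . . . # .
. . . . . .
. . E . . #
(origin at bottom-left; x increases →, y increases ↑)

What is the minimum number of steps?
6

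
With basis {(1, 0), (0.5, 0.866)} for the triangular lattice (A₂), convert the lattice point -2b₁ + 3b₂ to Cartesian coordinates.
(-0.5, 2.598)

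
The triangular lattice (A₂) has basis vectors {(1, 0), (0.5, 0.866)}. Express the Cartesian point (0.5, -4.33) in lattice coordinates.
3b₁ - 5b₂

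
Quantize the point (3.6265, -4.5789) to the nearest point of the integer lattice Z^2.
(4, -5)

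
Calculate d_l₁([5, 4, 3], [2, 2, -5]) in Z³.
13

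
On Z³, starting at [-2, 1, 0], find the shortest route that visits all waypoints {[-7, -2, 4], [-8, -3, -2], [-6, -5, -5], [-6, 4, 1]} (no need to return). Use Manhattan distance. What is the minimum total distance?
33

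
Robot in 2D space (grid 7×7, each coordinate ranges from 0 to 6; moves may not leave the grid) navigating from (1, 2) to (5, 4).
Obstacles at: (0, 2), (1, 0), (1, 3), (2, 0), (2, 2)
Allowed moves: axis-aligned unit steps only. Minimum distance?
8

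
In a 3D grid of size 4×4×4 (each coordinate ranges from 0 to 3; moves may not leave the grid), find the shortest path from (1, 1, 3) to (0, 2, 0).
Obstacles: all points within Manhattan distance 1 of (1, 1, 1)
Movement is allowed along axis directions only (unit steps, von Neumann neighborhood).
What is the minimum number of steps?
5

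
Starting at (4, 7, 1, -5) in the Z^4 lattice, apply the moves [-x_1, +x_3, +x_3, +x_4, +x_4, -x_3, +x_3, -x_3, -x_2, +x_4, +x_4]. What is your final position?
(3, 6, 2, -1)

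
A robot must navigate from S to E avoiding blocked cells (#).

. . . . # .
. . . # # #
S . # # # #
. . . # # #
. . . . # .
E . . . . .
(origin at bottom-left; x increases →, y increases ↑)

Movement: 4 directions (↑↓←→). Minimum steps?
3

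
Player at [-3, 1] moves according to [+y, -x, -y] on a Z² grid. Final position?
(-4, 1)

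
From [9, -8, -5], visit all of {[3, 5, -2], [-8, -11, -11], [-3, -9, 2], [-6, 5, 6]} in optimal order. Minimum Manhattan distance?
80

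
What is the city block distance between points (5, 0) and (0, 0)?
5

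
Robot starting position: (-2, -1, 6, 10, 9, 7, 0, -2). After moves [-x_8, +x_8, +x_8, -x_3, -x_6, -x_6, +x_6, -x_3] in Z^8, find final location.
(-2, -1, 4, 10, 9, 6, 0, -1)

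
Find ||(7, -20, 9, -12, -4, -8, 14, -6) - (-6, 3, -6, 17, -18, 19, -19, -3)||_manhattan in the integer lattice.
157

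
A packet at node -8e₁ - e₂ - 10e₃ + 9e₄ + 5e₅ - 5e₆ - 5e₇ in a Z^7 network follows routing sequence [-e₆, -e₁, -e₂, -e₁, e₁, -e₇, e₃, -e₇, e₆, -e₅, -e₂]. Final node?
(-9, -3, -9, 9, 4, -5, -7)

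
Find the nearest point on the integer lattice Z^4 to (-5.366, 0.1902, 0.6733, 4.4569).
(-5, 0, 1, 4)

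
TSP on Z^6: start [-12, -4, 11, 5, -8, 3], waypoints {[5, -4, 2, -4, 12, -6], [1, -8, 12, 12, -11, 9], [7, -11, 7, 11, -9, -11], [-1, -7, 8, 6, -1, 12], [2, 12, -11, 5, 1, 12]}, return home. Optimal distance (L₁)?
274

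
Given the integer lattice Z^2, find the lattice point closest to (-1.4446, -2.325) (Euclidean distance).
(-1, -2)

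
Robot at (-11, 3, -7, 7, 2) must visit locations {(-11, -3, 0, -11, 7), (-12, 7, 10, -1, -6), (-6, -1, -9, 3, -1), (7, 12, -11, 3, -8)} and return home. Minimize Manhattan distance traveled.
184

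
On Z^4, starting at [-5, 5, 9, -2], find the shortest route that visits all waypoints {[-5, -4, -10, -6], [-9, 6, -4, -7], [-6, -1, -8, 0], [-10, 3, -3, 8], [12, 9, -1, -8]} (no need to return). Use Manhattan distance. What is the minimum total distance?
111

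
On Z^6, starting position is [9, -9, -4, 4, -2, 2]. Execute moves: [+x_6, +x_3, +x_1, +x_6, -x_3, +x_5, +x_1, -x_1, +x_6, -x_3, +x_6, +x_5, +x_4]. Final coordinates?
(10, -9, -5, 5, 0, 6)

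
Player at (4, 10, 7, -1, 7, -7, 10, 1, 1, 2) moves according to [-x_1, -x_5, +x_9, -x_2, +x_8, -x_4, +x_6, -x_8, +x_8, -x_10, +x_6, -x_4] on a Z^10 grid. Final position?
(3, 9, 7, -3, 6, -5, 10, 2, 2, 1)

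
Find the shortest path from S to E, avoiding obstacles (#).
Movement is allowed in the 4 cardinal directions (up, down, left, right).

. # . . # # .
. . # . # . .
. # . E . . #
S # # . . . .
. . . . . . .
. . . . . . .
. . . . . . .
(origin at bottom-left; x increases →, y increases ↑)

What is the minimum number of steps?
6
(one shortest path: (0, 3) → (0, 2) → (1, 2) → (2, 2) → (3, 2) → (3, 3) → (3, 4))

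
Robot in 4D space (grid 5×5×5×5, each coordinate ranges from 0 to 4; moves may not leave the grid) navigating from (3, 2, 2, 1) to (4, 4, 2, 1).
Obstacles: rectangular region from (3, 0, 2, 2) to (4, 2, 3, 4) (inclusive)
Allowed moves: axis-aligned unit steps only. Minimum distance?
3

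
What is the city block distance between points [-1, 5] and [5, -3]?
14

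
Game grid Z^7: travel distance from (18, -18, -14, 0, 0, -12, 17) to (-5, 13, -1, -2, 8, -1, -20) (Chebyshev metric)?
37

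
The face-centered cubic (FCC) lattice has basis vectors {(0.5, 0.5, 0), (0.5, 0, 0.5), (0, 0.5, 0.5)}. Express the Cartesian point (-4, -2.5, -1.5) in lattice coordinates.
-5b₁ - 3b₂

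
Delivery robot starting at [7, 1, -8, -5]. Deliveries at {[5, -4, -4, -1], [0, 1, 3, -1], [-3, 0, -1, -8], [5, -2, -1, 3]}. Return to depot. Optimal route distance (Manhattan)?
76
(one optimal route: (7, 1, -8, -5) → (5, -4, -4, -1) → (5, -2, -1, 3) → (0, 1, 3, -1) → (-3, 0, -1, -8) → (7, 1, -8, -5))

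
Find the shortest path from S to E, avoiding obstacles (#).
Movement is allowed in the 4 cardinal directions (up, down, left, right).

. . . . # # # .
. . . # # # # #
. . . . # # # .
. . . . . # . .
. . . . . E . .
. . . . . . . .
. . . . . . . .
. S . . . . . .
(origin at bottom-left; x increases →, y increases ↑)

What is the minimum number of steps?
7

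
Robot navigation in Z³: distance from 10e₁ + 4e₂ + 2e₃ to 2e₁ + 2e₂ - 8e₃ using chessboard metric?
10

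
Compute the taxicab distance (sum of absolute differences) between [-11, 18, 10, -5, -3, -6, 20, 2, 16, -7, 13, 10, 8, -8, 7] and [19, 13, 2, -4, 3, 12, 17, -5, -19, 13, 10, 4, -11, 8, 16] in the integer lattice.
186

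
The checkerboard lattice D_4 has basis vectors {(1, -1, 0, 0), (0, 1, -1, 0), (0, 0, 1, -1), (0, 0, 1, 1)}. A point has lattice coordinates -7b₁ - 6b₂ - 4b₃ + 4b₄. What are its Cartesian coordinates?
(-7, 1, 6, 8)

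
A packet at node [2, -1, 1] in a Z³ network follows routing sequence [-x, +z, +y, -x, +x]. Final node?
(1, 0, 2)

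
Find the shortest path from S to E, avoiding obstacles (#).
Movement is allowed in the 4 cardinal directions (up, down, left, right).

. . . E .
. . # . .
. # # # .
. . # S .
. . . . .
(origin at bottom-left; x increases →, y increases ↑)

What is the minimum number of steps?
5
(one shortest path: (3, 1) → (4, 1) → (4, 2) → (4, 3) → (3, 3) → (3, 4))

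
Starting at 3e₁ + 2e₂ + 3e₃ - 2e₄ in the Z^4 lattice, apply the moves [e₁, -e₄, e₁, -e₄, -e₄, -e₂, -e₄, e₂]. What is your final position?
(5, 2, 3, -6)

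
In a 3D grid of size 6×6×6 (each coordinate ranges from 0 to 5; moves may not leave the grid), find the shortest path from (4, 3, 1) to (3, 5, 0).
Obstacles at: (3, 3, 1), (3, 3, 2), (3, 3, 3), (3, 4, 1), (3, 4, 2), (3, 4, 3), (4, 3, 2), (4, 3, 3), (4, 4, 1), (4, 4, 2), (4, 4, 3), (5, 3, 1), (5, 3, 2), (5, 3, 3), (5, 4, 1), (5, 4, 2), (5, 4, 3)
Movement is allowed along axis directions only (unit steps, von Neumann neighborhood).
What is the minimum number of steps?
4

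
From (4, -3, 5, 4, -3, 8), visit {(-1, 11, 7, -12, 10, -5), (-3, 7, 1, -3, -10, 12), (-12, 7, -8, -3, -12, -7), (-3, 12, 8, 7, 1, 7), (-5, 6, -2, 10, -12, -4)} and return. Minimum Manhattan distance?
246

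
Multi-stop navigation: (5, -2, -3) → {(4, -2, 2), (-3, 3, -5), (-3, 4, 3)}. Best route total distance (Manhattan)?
29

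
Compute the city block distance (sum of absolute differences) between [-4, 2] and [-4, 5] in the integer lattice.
3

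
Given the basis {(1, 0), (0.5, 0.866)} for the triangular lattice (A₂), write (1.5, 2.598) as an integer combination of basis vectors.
3b₂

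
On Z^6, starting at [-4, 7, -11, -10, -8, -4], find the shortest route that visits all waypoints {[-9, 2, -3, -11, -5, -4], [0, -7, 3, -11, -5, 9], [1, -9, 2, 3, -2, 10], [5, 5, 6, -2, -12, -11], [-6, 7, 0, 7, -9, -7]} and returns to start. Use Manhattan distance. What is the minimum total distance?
208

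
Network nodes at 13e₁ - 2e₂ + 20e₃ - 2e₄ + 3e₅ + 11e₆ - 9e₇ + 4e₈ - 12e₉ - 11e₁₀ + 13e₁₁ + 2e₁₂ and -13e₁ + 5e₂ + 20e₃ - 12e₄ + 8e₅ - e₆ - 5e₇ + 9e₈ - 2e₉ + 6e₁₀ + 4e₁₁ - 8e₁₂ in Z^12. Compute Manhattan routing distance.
115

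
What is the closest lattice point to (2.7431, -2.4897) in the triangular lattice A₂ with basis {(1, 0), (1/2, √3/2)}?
(2.5, -2.598)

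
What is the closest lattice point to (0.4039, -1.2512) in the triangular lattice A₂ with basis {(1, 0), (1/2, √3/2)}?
(0.5, -0.866)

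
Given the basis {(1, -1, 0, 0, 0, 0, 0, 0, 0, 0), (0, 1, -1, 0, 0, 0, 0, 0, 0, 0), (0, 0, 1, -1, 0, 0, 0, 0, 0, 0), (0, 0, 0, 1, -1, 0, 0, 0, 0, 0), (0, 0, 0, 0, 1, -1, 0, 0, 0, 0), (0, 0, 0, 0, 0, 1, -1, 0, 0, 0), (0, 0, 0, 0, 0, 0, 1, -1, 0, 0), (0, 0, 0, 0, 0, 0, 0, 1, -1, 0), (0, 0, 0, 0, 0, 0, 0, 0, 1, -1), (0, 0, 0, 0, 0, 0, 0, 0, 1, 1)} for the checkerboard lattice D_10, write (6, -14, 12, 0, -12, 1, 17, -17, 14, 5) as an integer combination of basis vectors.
6b₁ - 8b₂ + 4b₃ + 4b₄ - 8b₅ - 7b₆ + 10b₇ - 7b₈ + b₉ + 6b₁₀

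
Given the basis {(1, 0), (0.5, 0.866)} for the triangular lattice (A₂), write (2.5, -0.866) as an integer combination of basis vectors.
3b₁ - b₂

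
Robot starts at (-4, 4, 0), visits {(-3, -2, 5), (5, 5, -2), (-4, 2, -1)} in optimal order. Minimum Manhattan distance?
36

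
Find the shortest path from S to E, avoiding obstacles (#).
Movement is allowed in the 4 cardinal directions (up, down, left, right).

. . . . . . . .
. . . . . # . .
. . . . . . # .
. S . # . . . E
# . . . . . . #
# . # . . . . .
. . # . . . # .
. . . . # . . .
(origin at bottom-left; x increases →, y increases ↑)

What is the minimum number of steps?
8
(one shortest path: (1, 4) → (2, 4) → (2, 3) → (3, 3) → (4, 3) → (5, 3) → (6, 3) → (6, 4) → (7, 4))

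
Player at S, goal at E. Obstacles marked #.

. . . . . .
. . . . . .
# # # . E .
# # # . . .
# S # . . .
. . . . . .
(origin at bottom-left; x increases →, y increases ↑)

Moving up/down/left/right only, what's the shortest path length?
7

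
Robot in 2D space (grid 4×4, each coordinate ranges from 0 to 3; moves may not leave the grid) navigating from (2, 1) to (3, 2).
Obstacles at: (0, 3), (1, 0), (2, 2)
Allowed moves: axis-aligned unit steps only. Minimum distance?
2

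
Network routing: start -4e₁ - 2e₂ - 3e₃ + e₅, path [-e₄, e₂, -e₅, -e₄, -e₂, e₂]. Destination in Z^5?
(-4, -1, -3, -2, 0)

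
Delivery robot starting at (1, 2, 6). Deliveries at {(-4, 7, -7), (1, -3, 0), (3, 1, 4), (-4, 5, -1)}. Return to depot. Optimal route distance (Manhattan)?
60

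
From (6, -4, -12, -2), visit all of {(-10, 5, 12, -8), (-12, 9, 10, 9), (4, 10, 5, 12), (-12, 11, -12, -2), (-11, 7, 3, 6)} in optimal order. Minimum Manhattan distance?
135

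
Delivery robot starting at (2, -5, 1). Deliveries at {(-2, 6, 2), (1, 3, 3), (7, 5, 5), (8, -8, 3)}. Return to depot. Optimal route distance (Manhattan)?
58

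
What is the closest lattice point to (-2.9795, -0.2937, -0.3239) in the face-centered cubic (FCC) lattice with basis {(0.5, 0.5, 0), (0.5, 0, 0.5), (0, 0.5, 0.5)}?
(-3, -0.5, -0.5)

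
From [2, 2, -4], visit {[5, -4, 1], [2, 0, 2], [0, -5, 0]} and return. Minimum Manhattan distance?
36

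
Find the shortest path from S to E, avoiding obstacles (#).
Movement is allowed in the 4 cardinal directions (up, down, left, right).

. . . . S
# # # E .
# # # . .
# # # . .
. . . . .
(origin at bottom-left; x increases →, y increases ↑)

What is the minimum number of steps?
2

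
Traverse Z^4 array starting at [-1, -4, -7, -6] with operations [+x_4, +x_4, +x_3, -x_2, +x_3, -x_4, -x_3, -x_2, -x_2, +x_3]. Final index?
(-1, -7, -5, -5)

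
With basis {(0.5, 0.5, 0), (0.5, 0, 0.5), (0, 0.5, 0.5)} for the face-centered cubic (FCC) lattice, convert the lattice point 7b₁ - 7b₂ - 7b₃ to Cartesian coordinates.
(0, 0, -7)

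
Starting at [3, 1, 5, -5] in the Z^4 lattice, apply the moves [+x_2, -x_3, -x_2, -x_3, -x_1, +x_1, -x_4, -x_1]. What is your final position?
(2, 1, 3, -6)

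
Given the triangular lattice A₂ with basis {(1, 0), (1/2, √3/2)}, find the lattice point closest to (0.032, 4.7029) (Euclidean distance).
(0, 5.196)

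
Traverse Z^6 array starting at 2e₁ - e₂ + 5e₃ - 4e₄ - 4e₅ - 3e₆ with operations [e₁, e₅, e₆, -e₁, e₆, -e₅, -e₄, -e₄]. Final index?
(2, -1, 5, -6, -4, -1)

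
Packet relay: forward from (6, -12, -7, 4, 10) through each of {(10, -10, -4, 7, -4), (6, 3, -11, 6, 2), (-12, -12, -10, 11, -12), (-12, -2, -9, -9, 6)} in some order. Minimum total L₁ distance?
150
(one optimal route: (6, -12, -7, 4, 10) → (10, -10, -4, 7, -4) → (6, 3, -11, 6, 2) → (-12, -2, -9, -9, 6) → (-12, -12, -10, 11, -12))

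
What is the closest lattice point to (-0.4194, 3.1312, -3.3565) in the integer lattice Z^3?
(0, 3, -3)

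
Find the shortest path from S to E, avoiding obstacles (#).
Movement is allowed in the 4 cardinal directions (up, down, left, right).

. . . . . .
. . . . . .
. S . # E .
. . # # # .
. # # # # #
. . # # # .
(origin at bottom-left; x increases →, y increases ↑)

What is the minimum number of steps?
5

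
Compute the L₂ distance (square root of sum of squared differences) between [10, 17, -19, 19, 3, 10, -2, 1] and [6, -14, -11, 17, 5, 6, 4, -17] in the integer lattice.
37.7492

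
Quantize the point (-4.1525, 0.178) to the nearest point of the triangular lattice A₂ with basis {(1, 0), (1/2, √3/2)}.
(-4, 0)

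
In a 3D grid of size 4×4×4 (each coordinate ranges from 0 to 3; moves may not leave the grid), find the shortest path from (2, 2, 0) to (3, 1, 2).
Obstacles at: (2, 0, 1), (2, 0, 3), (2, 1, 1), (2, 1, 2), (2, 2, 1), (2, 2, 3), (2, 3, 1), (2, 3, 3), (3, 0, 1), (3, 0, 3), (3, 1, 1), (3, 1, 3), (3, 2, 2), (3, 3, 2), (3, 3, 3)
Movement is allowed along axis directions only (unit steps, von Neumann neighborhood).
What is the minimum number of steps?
8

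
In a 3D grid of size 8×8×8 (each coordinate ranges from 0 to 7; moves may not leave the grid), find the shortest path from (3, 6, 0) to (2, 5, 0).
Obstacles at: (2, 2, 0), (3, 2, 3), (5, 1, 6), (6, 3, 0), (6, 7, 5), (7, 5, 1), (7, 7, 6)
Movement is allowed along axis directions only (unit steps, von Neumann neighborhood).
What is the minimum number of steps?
2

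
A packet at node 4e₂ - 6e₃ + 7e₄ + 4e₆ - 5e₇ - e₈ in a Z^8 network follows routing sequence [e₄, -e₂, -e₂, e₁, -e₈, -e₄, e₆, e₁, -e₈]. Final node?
(2, 2, -6, 7, 0, 5, -5, -3)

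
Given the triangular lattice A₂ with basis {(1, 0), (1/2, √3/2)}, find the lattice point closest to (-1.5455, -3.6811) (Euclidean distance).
(-2, -3.464)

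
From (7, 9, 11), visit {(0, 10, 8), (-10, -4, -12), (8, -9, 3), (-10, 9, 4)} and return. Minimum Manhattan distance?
120
(one optimal route: (7, 9, 11) → (0, 10, 8) → (-10, 9, 4) → (-10, -4, -12) → (8, -9, 3) → (7, 9, 11))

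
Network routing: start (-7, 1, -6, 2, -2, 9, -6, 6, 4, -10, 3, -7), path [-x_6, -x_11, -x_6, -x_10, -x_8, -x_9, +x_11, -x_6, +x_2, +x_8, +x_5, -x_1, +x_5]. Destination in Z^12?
(-8, 2, -6, 2, 0, 6, -6, 6, 3, -11, 3, -7)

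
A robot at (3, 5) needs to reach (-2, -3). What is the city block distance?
13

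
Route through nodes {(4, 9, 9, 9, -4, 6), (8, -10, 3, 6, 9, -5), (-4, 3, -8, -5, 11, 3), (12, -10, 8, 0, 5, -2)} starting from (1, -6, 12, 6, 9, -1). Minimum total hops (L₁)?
163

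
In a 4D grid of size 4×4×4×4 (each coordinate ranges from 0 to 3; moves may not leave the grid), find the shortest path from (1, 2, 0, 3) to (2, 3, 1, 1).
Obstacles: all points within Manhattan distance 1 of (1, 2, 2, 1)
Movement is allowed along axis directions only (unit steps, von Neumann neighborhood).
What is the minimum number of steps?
5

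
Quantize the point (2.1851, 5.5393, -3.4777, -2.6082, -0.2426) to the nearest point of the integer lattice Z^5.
(2, 6, -3, -3, 0)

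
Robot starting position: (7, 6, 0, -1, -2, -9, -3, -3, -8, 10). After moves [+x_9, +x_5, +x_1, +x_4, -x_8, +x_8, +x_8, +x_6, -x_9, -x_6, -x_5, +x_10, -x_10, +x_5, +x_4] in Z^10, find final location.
(8, 6, 0, 1, -1, -9, -3, -2, -8, 10)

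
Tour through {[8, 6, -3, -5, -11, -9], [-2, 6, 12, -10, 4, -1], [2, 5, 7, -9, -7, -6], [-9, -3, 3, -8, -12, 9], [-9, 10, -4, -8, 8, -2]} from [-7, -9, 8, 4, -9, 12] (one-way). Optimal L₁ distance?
171
(one optimal route: (-7, -9, 8, 4, -9, 12) → (-9, -3, 3, -8, -12, 9) → (-9, 10, -4, -8, 8, -2) → (-2, 6, 12, -10, 4, -1) → (2, 5, 7, -9, -7, -6) → (8, 6, -3, -5, -11, -9))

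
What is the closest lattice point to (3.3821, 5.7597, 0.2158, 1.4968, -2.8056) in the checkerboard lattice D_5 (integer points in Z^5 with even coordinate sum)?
(3, 6, 0, 2, -3)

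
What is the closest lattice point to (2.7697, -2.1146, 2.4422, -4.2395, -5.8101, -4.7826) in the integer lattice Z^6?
(3, -2, 2, -4, -6, -5)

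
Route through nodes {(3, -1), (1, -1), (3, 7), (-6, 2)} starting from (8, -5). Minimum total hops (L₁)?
35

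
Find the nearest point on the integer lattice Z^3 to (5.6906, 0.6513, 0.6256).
(6, 1, 1)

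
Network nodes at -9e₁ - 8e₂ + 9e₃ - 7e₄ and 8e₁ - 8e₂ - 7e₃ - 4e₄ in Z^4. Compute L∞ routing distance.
17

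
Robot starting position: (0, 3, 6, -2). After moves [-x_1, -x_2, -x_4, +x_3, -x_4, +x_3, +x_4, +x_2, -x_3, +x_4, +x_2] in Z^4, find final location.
(-1, 4, 7, -2)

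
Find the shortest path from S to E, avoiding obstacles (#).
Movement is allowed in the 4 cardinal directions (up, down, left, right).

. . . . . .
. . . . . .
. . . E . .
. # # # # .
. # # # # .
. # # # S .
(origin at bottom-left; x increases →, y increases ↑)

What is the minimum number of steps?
6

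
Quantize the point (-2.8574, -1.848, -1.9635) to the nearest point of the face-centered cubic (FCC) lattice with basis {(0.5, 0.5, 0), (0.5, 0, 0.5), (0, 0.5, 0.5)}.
(-3, -2, -2)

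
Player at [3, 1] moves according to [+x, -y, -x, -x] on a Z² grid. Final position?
(2, 0)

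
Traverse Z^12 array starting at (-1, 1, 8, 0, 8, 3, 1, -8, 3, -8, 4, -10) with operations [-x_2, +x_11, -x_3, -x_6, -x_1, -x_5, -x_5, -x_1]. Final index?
(-3, 0, 7, 0, 6, 2, 1, -8, 3, -8, 5, -10)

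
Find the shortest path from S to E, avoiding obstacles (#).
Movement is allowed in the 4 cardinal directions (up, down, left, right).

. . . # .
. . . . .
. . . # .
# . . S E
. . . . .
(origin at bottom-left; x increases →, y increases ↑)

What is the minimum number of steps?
1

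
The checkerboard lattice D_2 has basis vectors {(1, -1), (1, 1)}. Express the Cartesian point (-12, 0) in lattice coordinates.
-6b₁ - 6b₂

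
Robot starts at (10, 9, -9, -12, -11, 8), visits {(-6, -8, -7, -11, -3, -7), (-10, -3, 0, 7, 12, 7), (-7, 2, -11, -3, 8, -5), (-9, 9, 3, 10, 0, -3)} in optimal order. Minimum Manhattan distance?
181
(one optimal route: (10, 9, -9, -12, -11, 8) → (-6, -8, -7, -11, -3, -7) → (-7, 2, -11, -3, 8, -5) → (-10, -3, 0, 7, 12, 7) → (-9, 9, 3, 10, 0, -3))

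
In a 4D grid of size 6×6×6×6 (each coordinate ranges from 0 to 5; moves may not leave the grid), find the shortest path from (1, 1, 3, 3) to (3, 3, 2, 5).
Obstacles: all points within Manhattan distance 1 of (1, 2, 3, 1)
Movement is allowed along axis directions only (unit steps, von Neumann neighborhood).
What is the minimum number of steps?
7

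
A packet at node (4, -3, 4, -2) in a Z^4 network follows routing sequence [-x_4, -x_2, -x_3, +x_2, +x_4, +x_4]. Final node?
(4, -3, 3, -1)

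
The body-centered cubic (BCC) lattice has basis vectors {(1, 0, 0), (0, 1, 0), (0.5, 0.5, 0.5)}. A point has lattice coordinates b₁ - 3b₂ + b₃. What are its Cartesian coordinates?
(1.5, -2.5, 0.5)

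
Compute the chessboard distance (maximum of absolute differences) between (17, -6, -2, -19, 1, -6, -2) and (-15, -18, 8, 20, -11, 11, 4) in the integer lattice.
39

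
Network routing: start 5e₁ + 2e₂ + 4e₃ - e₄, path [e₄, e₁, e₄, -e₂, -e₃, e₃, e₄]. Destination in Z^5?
(6, 1, 4, 2, 0)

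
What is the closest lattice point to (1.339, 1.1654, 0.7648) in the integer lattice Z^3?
(1, 1, 1)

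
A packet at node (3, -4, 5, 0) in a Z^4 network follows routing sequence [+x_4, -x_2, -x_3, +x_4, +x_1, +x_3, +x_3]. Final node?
(4, -5, 6, 2)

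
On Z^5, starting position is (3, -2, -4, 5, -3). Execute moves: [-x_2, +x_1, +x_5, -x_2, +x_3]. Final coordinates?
(4, -4, -3, 5, -2)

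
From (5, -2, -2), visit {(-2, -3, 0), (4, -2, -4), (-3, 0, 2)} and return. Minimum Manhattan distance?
34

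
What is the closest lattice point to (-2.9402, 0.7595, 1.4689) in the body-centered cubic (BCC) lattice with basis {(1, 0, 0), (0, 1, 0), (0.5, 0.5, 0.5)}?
(-2.5, 0.5, 1.5)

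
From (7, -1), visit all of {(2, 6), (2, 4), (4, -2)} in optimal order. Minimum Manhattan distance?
14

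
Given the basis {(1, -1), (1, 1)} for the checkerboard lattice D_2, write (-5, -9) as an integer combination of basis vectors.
2b₁ - 7b₂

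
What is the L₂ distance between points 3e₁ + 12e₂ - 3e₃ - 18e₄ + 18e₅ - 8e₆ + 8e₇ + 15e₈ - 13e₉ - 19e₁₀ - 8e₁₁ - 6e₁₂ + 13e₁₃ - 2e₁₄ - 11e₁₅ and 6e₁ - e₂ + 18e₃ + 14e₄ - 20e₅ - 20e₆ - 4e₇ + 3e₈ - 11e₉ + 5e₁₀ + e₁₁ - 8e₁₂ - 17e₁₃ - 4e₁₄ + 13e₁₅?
75.2596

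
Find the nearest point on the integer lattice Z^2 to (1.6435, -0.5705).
(2, -1)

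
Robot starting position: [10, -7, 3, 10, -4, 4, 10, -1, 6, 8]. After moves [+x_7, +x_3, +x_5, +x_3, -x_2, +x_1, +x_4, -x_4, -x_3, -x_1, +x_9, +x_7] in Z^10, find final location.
(10, -8, 4, 10, -3, 4, 12, -1, 7, 8)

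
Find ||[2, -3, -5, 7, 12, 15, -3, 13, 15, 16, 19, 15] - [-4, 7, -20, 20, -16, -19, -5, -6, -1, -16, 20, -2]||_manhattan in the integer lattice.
193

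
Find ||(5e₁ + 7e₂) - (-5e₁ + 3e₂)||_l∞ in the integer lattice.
10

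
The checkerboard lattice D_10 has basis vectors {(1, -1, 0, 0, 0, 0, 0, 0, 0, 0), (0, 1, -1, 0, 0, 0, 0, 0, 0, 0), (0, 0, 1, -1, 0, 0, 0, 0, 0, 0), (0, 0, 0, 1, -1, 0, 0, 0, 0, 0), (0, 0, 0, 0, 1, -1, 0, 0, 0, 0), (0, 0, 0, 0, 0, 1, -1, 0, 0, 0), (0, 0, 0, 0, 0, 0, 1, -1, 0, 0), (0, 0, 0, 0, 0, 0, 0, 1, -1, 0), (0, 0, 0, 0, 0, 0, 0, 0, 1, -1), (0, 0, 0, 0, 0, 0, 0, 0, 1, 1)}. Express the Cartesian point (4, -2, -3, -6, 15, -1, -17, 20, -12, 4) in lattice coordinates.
4b₁ + 2b₂ - b₃ - 7b₄ + 8b₅ + 7b₆ - 10b₇ + 10b₈ - 3b₉ + b₁₀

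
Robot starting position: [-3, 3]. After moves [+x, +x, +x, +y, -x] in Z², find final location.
(-1, 4)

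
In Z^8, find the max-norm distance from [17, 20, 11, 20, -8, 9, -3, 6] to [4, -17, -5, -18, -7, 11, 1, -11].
38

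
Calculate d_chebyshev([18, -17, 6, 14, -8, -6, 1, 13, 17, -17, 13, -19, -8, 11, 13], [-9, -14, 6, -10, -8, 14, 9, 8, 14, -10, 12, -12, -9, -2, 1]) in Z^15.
27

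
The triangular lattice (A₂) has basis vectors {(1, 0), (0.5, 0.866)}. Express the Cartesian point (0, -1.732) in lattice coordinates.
b₁ - 2b₂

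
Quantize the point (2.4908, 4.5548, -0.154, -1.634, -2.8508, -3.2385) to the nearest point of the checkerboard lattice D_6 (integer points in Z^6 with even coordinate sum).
(3, 5, 0, -2, -3, -3)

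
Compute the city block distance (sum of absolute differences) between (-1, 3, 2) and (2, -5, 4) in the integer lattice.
13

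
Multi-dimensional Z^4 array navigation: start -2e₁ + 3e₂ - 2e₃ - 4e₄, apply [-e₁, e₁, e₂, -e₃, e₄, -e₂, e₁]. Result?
(-1, 3, -3, -3)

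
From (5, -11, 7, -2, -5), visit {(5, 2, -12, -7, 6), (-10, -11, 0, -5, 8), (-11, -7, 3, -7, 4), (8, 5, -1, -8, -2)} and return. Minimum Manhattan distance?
156
(one optimal route: (5, -11, 7, -2, -5) → (-10, -11, 0, -5, 8) → (-11, -7, 3, -7, 4) → (5, 2, -12, -7, 6) → (8, 5, -1, -8, -2) → (5, -11, 7, -2, -5))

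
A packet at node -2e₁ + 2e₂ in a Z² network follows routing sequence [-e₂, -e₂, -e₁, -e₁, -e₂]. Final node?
(-4, -1)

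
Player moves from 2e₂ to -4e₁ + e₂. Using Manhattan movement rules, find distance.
5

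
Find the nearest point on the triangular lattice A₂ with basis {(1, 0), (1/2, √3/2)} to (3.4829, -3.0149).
(3.5, -2.598)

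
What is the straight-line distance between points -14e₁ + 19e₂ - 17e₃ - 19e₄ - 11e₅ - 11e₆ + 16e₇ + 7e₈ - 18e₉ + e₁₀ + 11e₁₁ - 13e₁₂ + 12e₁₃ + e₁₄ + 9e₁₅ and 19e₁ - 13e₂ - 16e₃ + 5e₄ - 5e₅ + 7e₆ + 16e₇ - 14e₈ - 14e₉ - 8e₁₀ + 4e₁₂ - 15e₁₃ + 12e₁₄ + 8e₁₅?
69.6348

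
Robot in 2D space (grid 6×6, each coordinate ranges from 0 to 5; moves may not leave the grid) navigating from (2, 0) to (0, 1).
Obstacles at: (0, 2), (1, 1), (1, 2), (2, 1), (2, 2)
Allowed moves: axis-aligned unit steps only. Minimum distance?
3
(one shortest path: (2, 0) → (1, 0) → (0, 0) → (0, 1))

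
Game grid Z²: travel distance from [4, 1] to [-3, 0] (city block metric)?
8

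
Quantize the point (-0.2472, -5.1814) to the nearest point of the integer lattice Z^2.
(0, -5)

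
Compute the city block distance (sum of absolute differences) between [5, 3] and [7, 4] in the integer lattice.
3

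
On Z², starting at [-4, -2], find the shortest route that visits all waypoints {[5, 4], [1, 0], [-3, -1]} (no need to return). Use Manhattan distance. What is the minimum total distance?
15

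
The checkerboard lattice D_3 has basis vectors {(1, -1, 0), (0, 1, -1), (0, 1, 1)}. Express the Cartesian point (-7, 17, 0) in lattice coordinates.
-7b₁ + 5b₂ + 5b₃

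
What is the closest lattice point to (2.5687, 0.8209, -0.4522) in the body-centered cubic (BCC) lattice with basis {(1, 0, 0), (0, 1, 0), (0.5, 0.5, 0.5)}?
(2.5, 0.5, -0.5)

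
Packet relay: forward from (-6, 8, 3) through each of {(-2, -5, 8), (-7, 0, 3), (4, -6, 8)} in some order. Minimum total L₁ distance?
31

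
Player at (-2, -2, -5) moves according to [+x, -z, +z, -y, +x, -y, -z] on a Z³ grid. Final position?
(0, -4, -6)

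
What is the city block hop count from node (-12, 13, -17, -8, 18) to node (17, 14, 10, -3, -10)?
90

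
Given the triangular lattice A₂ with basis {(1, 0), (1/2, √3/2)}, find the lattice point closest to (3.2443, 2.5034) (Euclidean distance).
(3.5, 2.598)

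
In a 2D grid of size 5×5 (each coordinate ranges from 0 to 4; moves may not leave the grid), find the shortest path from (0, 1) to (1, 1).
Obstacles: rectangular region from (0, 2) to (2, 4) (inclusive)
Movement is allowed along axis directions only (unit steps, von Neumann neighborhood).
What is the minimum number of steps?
1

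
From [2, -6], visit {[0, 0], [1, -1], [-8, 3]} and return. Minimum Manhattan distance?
38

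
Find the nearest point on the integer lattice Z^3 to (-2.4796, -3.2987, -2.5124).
(-2, -3, -3)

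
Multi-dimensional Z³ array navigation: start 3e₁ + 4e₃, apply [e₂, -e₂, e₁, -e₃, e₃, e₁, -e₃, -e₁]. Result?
(4, 0, 3)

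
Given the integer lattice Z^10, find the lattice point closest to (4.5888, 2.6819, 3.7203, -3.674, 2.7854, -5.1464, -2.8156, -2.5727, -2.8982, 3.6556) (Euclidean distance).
(5, 3, 4, -4, 3, -5, -3, -3, -3, 4)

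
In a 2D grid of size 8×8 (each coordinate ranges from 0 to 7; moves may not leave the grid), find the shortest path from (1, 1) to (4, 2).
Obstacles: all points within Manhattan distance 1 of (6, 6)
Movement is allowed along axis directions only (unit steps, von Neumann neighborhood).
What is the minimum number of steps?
4
(one shortest path: (1, 1) → (2, 1) → (3, 1) → (4, 1) → (4, 2))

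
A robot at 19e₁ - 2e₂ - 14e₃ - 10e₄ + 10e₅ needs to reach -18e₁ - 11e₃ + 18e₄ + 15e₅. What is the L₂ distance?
46.8081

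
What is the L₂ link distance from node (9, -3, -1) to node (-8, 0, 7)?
19.0263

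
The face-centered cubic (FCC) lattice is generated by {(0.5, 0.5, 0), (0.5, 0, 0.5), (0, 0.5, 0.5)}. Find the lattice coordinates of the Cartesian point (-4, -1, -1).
-4b₁ - 4b₂ + 2b₃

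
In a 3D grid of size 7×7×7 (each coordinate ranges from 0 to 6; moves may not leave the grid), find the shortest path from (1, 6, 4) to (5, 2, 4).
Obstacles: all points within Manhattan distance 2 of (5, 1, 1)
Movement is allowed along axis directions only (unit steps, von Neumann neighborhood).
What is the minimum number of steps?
8
(one shortest path: (1, 6, 4) → (2, 6, 4) → (3, 6, 4) → (4, 6, 4) → (5, 6, 4) → (5, 5, 4) → (5, 4, 4) → (5, 3, 4) → (5, 2, 4))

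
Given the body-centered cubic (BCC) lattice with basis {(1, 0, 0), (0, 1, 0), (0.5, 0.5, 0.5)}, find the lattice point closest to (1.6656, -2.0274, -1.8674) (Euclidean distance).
(2, -2, -2)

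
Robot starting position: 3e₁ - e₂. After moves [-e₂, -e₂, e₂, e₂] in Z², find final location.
(3, -1)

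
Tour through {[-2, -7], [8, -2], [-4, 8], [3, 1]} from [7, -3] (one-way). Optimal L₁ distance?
40
(one optimal route: (7, -3) → (8, -2) → (3, 1) → (-2, -7) → (-4, 8))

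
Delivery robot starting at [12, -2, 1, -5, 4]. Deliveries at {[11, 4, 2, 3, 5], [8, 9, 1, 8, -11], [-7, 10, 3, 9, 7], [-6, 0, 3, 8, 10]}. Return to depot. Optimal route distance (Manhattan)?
140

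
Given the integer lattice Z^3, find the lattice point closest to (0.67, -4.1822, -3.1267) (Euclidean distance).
(1, -4, -3)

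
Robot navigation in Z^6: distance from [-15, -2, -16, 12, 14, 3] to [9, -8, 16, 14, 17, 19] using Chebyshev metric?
32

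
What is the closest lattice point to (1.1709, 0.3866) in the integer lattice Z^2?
(1, 0)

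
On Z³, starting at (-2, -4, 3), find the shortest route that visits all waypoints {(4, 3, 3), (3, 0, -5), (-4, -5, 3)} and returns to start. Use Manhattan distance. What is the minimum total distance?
48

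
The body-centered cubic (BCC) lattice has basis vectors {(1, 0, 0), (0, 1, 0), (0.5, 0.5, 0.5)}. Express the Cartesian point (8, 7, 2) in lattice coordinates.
6b₁ + 5b₂ + 4b₃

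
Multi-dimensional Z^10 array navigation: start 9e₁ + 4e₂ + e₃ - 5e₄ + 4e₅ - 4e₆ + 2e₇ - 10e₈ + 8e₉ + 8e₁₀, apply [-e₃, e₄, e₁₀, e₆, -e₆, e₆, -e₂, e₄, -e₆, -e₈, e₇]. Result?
(9, 3, 0, -3, 4, -4, 3, -11, 8, 9)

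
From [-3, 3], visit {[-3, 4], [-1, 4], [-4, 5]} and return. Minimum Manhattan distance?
10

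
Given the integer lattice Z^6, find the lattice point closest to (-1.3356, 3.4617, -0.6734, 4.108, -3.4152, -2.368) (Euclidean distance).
(-1, 3, -1, 4, -3, -2)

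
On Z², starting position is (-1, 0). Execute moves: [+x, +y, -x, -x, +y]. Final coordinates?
(-2, 2)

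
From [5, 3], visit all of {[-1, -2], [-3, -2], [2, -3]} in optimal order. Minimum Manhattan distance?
15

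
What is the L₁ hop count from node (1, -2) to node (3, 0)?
4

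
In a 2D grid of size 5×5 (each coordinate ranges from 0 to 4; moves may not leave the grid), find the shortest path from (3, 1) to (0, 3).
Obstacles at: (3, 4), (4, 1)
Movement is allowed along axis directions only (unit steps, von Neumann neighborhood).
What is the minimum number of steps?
5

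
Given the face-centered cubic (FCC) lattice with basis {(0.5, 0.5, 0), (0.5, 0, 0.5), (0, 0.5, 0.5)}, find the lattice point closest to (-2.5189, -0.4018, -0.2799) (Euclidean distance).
(-2.5, -0.5, 0)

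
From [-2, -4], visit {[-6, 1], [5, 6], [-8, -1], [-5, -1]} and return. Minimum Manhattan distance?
46
(one optimal route: (-2, -4) → (5, 6) → (-6, 1) → (-8, -1) → (-5, -1) → (-2, -4))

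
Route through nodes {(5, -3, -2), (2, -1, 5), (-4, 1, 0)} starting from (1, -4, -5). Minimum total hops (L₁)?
33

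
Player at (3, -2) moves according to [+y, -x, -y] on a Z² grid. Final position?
(2, -2)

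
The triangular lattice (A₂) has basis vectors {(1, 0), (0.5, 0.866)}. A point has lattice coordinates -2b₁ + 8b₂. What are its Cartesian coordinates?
(2, 6.928)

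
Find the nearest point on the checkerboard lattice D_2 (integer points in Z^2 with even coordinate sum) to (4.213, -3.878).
(4, -4)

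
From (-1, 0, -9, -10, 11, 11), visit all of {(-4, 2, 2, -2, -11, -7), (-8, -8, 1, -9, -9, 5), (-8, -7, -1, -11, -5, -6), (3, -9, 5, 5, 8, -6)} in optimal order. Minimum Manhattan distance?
152
(one optimal route: (-1, 0, -9, -10, 11, 11) → (-8, -8, 1, -9, -9, 5) → (-8, -7, -1, -11, -5, -6) → (-4, 2, 2, -2, -11, -7) → (3, -9, 5, 5, 8, -6))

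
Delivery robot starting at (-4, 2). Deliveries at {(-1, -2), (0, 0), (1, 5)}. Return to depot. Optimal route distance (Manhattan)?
24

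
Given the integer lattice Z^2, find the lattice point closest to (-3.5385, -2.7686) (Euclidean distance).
(-4, -3)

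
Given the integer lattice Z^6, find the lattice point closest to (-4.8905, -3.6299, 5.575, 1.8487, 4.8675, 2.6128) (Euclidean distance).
(-5, -4, 6, 2, 5, 3)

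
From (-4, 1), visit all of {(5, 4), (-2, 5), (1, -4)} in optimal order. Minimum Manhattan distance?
26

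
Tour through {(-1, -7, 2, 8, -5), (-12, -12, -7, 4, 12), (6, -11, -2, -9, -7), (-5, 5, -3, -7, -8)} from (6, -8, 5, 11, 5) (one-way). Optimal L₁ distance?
148
(one optimal route: (6, -8, 5, 11, 5) → (-1, -7, 2, 8, -5) → (6, -11, -2, -9, -7) → (-5, 5, -3, -7, -8) → (-12, -12, -7, 4, 12))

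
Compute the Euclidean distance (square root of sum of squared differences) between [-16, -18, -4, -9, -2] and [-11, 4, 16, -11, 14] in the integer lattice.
34.1906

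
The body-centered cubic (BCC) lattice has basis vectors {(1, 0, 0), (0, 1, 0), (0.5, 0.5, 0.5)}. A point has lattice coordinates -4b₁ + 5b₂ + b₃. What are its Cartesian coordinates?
(-3.5, 5.5, 0.5)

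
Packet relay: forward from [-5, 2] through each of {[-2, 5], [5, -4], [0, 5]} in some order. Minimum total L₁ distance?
22
(one optimal route: (-5, 2) → (-2, 5) → (0, 5) → (5, -4))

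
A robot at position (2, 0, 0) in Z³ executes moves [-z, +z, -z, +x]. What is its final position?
(3, 0, -1)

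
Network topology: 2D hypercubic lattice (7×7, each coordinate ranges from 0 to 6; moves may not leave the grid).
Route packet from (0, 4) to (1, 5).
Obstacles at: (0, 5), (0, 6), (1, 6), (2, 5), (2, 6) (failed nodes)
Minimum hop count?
2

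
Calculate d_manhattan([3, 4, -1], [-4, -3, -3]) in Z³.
16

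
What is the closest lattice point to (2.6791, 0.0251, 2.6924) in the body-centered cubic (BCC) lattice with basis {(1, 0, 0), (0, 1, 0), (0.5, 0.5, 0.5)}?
(3, 0, 3)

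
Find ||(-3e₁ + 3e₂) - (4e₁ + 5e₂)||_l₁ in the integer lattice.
9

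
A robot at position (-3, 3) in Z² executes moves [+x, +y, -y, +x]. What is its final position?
(-1, 3)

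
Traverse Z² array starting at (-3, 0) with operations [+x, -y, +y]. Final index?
(-2, 0)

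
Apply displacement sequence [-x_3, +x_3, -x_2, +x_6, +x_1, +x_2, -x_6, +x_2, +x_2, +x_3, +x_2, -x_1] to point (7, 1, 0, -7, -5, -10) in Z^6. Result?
(7, 4, 1, -7, -5, -10)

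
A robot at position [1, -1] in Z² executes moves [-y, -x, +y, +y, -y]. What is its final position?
(0, -1)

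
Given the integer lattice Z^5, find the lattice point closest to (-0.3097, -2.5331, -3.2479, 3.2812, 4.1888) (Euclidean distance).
(0, -3, -3, 3, 4)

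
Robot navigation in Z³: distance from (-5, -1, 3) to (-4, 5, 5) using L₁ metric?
9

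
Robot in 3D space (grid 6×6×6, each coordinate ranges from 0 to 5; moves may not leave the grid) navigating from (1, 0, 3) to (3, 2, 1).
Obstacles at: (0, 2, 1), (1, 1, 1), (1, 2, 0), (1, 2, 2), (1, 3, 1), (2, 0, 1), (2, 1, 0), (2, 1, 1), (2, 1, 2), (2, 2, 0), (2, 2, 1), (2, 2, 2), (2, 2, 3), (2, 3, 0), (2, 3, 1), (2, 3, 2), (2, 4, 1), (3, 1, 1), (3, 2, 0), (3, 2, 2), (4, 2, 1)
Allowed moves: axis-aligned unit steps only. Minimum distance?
8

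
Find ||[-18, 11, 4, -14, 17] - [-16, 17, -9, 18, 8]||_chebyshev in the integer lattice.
32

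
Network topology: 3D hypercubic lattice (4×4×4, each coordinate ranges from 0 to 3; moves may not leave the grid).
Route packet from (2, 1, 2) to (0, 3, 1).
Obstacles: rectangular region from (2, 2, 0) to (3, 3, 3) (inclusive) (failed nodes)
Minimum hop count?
5
(one shortest path: (2, 1, 2) → (1, 1, 2) → (0, 1, 2) → (0, 2, 2) → (0, 3, 2) → (0, 3, 1))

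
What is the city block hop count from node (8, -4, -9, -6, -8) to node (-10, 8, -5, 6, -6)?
48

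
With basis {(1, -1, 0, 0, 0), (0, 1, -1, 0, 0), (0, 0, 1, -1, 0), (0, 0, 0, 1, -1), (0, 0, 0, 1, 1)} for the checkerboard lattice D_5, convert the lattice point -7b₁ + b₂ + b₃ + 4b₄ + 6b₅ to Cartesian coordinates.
(-7, 8, 0, 9, 2)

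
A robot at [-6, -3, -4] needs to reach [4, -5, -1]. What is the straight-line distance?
10.6301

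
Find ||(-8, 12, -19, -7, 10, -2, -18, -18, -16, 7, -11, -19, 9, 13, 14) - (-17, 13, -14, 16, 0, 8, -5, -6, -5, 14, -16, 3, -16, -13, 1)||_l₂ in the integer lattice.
57.4282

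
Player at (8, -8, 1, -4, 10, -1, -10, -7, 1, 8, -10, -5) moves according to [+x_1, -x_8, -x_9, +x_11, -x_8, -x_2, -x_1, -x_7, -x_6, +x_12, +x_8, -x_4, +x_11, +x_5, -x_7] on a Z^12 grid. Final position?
(8, -9, 1, -5, 11, -2, -12, -8, 0, 8, -8, -4)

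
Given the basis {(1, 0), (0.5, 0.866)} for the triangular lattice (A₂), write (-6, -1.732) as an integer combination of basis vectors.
-5b₁ - 2b₂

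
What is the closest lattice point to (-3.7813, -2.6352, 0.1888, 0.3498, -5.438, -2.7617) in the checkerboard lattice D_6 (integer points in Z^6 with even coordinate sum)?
(-4, -3, 0, 0, -6, -3)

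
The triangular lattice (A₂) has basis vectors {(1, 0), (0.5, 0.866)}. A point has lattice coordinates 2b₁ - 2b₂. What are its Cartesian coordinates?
(1, -1.732)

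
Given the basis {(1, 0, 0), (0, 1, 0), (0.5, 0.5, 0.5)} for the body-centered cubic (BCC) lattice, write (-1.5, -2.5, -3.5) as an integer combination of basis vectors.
2b₁ + b₂ - 7b₃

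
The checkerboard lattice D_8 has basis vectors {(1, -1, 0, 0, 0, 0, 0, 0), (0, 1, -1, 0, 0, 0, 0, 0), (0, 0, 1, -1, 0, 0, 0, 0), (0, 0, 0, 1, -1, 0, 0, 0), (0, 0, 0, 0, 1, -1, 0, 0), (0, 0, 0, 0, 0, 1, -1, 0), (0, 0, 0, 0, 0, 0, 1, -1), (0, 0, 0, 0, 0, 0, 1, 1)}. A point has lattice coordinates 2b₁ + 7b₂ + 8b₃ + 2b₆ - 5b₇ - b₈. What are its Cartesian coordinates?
(2, 5, 1, -8, 0, 2, -8, 4)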